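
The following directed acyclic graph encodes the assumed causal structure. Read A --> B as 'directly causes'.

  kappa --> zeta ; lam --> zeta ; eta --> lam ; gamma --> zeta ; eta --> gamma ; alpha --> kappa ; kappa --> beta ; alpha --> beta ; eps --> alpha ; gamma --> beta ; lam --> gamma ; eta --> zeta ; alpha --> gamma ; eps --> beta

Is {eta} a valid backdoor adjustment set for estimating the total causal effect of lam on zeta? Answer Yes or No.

Yes

Backdoor paths from lam to zeta (paths whose first edge points into lam):
  P1: lam <- eta -> gamma <- alpha <- eps -> beta <- kappa -> zeta
  P2: lam <- eta -> gamma <- alpha -> kappa -> zeta
  P3: lam <- eta -> gamma <- alpha -> beta <- kappa -> zeta
  P4: lam <- eta -> gamma -> beta <- eps -> alpha -> kappa -> zeta
  P5: lam <- eta -> gamma -> beta <- alpha -> kappa -> zeta
  P6: lam <- eta -> gamma -> beta <- kappa -> zeta
  P7: lam <- eta -> gamma -> zeta
  P8: lam <- eta -> zeta
Condition 1 (no descendant of lam in the set): holds — descendants of lam are {beta, gamma, zeta}; none are in {eta}.
Condition 2 (every backdoor path blocked by {eta}):
  P1: blocked at fork node eta ∈ conditioning set.
  P2: blocked at fork node eta ∈ conditioning set.
  P3: blocked at fork node eta ∈ conditioning set.
  P4: blocked at fork node eta ∈ conditioning set.
  P5: blocked at fork node eta ∈ conditioning set.
  P6: blocked at fork node eta ∈ conditioning set.
  P7: blocked at fork node eta ∈ conditioning set.
  P8: blocked at fork node eta ∈ conditioning set.
{eta} satisfies the backdoor criterion.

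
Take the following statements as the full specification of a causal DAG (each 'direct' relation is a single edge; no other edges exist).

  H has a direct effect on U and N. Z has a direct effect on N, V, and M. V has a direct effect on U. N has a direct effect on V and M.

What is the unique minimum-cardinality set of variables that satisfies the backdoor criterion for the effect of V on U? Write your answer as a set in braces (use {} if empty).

{H}

Variables eligible for adjustment (non-descendants of V, excluding V and U): {H, M, N, Z}.
Backdoor paths from V to U:
  P1: V <- Z -> N <- H -> U
  P2: V <- Z -> M <- N <- H -> U
  P3: V <- N <- H -> U
The empty set is not sufficient: P3 (V <- N <- H -> U) has no collider blocking it and no conditioned non-collider, so it is open.
Try {H}:
  P1: blocked at collider N (neither it nor any descendant is in the conditioning set).
  P2: blocked at collider M (neither it nor any descendant is in the conditioning set).
  P3: blocked at fork node H ∈ conditioning set.
{H} contains no descendant of V and blocks every backdoor path.
No other singleton works — e.g. {Z} leaves P3 open — so {H} is the unique smallest valid adjustment set.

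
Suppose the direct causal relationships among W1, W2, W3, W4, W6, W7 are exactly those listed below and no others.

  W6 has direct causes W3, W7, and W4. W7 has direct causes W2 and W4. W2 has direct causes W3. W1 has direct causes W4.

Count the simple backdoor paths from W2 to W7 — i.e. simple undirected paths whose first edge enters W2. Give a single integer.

2

A backdoor path from W2 to W7 is any simple undirected path whose first edge points into W2 (i.e. leaves W2 via a parent).
Parents of W2: {W3}.
Enumerating:
  P1: W2 <- W3 -> W6 <- W4 -> W7
  P2: W2 <- W3 -> W6 <- W7
That exhausts the simple backdoor paths. Count: 2.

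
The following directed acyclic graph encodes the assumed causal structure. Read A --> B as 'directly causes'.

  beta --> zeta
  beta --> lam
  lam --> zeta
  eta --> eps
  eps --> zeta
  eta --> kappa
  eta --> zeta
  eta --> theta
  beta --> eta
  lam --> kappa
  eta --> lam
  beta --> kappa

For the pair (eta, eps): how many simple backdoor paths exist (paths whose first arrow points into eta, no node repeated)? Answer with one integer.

A backdoor path from eta to eps is any simple undirected path whose first edge points into eta (i.e. leaves eta via a parent).
Parents of eta: {beta}.
Enumerating:
  P1: eta <- beta -> lam -> zeta <- eps
  P2: eta <- beta -> kappa <- lam -> zeta <- eps
  P3: eta <- beta -> zeta <- eps
That exhausts the simple backdoor paths. Count: 3.

3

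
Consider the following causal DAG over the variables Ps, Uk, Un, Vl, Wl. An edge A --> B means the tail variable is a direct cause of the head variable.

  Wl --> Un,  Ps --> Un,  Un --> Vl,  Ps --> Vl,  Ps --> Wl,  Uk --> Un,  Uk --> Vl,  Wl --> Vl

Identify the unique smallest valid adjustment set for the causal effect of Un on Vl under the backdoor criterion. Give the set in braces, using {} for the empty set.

Variables eligible for adjustment (non-descendants of Un, excluding Un and Vl): {Ps, Uk, Wl}.
Backdoor paths from Un to Vl:
  P1: Un <- Ps -> Wl -> Vl
  P2: Un <- Ps -> Vl
  P3: Un <- Wl <- Ps -> Vl
  P4: Un <- Wl -> Vl
  P5: Un <- Uk -> Vl
The empty set is not sufficient: P1 (Un <- Ps -> Wl -> Vl) has no collider blocking it and no conditioned non-collider, so it is open.
Try {Ps, Uk, Wl}:
  P1: blocked at fork node Ps ∈ conditioning set.
  P2: blocked at fork node Ps ∈ conditioning set.
  P3: blocked at chain node Wl ∈ conditioning set.
  P4: blocked at fork node Wl ∈ conditioning set.
  P5: blocked at fork node Uk ∈ conditioning set.
{Ps, Uk, Wl} contains no descendant of Un and blocks every backdoor path.
Every element of {Ps, Uk, Wl} is needed (dropping Ps leaves P2 open; dropping Uk leaves P5 open; dropping Wl leaves P4 open), so no proper subset is valid.
Among all size-3 subsets of the eligible variables, only {Ps, Uk, Wl} blocks every backdoor path, so it is the unique smallest valid adjustment set.

{Ps, Uk, Wl}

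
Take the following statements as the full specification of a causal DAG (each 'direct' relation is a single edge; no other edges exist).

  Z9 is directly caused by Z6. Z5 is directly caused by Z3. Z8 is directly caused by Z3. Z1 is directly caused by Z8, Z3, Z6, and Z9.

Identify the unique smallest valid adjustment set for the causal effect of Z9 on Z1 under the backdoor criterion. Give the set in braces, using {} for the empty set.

{Z6}

Variables eligible for adjustment (non-descendants of Z9, excluding Z9 and Z1): {Z3, Z5, Z6, Z8}.
Backdoor paths from Z9 to Z1:
  P1: Z9 <- Z6 -> Z1
The empty set is not sufficient: P1 (Z9 <- Z6 -> Z1) has no collider blocking it and no conditioned non-collider, so it is open.
Try {Z6}:
  P1: blocked at fork node Z6 ∈ conditioning set.
{Z6} contains no descendant of Z9 and blocks every backdoor path.
No other singleton works — e.g. {Z3} leaves P1 open — so {Z6} is the unique smallest valid adjustment set.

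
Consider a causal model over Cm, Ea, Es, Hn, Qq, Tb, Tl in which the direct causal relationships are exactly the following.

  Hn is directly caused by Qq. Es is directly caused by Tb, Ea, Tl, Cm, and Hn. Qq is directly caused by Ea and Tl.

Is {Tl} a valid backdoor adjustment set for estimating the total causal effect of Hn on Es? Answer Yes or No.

Backdoor paths from Hn to Es (paths whose first edge points into Hn):
  P1: Hn <- Qq <- Tl -> Es
  P2: Hn <- Qq <- Ea -> Es
Condition 1 (no descendant of Hn in the set): holds — descendants of Hn are {Es}; none are in {Tl}.
Condition 2 (every backdoor path blocked by {Tl}):
  P1: blocked at fork node Tl ∈ conditioning set.
  P2: open — no interior node is in the conditioning set.
{Tl} does not satisfy the backdoor criterion.

No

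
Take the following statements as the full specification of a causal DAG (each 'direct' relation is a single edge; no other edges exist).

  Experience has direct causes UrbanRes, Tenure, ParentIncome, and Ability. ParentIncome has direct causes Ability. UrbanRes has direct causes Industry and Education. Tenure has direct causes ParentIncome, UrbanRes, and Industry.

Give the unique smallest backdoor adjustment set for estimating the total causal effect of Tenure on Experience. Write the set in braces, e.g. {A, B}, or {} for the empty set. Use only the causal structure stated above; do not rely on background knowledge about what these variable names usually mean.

{ParentIncome, UrbanRes}

Variables eligible for adjustment (non-descendants of Tenure, excluding Tenure and Experience): {Ability, Education, Industry, ParentIncome, UrbanRes}.
Backdoor paths from Tenure to Experience:
  P1: Tenure <- Industry -> UrbanRes -> Experience
  P2: Tenure <- UrbanRes -> Experience
  P3: Tenure <- ParentIncome <- Ability -> Experience
  P4: Tenure <- ParentIncome -> Experience
The empty set is not sufficient: P1 (Tenure <- Industry -> UrbanRes -> Experience) has no collider blocking it and no conditioned non-collider, so it is open.
Try {ParentIncome, UrbanRes}:
  P1: blocked at chain node UrbanRes ∈ conditioning set.
  P2: blocked at fork node UrbanRes ∈ conditioning set.
  P3: blocked at chain node ParentIncome ∈ conditioning set.
  P4: blocked at fork node ParentIncome ∈ conditioning set.
{ParentIncome, UrbanRes} contains no descendant of Tenure and blocks every backdoor path.
Every element of {ParentIncome, UrbanRes} is needed (dropping ParentIncome leaves P3 open; dropping UrbanRes leaves P1 open), so no proper subset is valid.
Among all size-2 subsets of the eligible variables, only {ParentIncome, UrbanRes} blocks every backdoor path, so it is the unique smallest valid adjustment set.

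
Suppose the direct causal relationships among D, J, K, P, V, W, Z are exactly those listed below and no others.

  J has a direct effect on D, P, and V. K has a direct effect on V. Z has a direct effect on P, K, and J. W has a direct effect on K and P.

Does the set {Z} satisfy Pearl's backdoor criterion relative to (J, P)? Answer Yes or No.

Backdoor paths from J to P (paths whose first edge points into J):
  P1: J <- Z -> K <- W -> P
  P2: J <- Z -> P
Condition 1 (no descendant of J in the set): holds — descendants of J are {D, P, V}; none are in {Z}.
Condition 2 (every backdoor path blocked by {Z}):
  P1: blocked at fork node Z ∈ conditioning set.
  P2: blocked at fork node Z ∈ conditioning set.
{Z} satisfies the backdoor criterion.

Yes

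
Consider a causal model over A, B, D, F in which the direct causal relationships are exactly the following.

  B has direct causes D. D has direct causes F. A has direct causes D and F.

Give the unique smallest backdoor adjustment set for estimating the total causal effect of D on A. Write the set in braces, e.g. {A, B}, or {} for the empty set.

{F}

Variables eligible for adjustment (non-descendants of D, excluding D and A): {F}.
Backdoor paths from D to A:
  P1: D <- F -> A
The empty set is not sufficient: P1 (D <- F -> A) has no collider blocking it and no conditioned non-collider, so it is open.
Try {F}:
  P1: blocked at fork node F ∈ conditioning set.
{F} contains no descendant of D and blocks every backdoor path.
{F} is the unique smallest valid adjustment set.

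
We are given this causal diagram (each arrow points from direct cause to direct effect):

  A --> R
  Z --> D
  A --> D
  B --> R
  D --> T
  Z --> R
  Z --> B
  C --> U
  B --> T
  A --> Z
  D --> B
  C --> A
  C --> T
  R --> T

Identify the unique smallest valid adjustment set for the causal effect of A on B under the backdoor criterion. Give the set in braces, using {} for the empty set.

{}

Variables eligible for adjustment (non-descendants of A, excluding A and B): {C, U}.
Backdoor paths from A to B:
  P1: A <- C -> T <- D <- Z -> B
  P2: A <- C -> T <- D <- Z -> R <- B
  P3: A <- C -> T <- D -> B
  P4: A <- C -> T <- B
  P5: A <- C -> T <- R <- Z -> D -> B
  P6: A <- C -> T <- R <- Z -> B
  P7: A <- C -> T <- R <- B
Each backdoor path contains an unconditioned collider, so every path is already blocked with the empty conditioning set:
  P1: blocked at collider T (neither it nor any descendant is in the conditioning set).
  P2: blocked at collider T (neither it nor any descendant is in the conditioning set).
  P3: blocked at collider T (neither it nor any descendant is in the conditioning set).
  P4: blocked at collider T (neither it nor any descendant is in the conditioning set).
  P5: blocked at collider T (neither it nor any descendant is in the conditioning set).
  P6: blocked at collider T (neither it nor any descendant is in the conditioning set).
  P7: blocked at collider T (neither it nor any descendant is in the conditioning set).
The empty set is therefore the unique smallest valid set.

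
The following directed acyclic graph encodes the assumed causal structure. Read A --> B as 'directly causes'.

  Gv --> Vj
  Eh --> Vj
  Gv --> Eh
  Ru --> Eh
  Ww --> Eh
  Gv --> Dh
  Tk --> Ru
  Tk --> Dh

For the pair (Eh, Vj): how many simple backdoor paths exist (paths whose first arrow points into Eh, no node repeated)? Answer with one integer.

A backdoor path from Eh to Vj is any simple undirected path whose first edge points into Eh (i.e. leaves Eh via a parent).
Parents of Eh: {Gv, Ru, Ww}.
Enumerating:
  P1: Eh <- Gv -> Vj
  P2: Eh <- Ru <- Tk -> Dh <- Gv -> Vj
That exhausts the simple backdoor paths. Count: 2.

2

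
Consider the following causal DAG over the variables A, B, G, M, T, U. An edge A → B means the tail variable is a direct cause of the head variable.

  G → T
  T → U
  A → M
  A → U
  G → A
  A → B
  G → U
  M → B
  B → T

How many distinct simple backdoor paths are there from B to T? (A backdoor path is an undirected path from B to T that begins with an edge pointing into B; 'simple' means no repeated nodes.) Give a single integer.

8

A backdoor path from B to T is any simple undirected path whose first edge points into B (i.e. leaves B via a parent).
Parents of B: {A, M}.
Enumerating:
  P1: B <- A <- G -> T
  P2: B <- A <- G -> U <- T
  P3: B <- A -> U <- G -> T
  P4: B <- A -> U <- T
  P5: B <- M <- A <- G -> T
  P6: B <- M <- A <- G -> U <- T
  P7: B <- M <- A -> U <- G -> T
  P8: B <- M <- A -> U <- T
That exhausts the simple backdoor paths. Count: 8.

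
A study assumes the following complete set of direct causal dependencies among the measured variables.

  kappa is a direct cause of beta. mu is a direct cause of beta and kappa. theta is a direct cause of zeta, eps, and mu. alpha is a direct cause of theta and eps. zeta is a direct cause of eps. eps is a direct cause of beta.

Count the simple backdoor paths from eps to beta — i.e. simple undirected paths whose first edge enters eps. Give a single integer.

6

A backdoor path from eps to beta is any simple undirected path whose first edge points into eps (i.e. leaves eps via a parent).
Parents of eps: {alpha, theta, zeta}.
Enumerating:
  P1: eps <- alpha -> theta -> mu -> kappa -> beta
  P2: eps <- alpha -> theta -> mu -> beta
  P3: eps <- theta -> mu -> kappa -> beta
  P4: eps <- theta -> mu -> beta
  P5: eps <- zeta <- theta -> mu -> kappa -> beta
  P6: eps <- zeta <- theta -> mu -> beta
That exhausts the simple backdoor paths. Count: 6.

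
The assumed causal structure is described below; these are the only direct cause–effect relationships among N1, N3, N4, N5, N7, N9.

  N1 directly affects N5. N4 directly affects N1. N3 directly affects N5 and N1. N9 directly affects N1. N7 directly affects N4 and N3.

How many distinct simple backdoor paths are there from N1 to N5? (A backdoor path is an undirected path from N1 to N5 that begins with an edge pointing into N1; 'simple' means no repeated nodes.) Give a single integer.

2

A backdoor path from N1 to N5 is any simple undirected path whose first edge points into N1 (i.e. leaves N1 via a parent).
Parents of N1: {N3, N4, N9}.
Enumerating:
  P1: N1 <- N4 <- N7 -> N3 -> N5
  P2: N1 <- N3 -> N5
That exhausts the simple backdoor paths. Count: 2.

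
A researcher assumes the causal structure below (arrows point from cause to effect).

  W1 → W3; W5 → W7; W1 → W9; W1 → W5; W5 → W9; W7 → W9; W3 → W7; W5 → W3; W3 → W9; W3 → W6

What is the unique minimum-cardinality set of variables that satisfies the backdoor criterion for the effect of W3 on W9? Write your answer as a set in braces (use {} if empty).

Variables eligible for adjustment (non-descendants of W3, excluding W3 and W9): {W1, W5}.
Backdoor paths from W3 to W9:
  P1: W3 <- W1 -> W5 -> W7 -> W9
  P2: W3 <- W1 -> W5 -> W9
  P3: W3 <- W1 -> W9
  P4: W3 <- W5 <- W1 -> W9
  P5: W3 <- W5 -> W7 -> W9
  P6: W3 <- W5 -> W9
The empty set is not sufficient: P1 (W3 <- W1 -> W5 -> W7 -> W9) has no collider blocking it and no conditioned non-collider, so it is open.
Try {W1, W5}:
  P1: blocked at fork node W1 ∈ conditioning set.
  P2: blocked at fork node W1 ∈ conditioning set.
  P3: blocked at fork node W1 ∈ conditioning set.
  P4: blocked at chain node W5 ∈ conditioning set.
  P5: blocked at fork node W5 ∈ conditioning set.
  P6: blocked at fork node W5 ∈ conditioning set.
{W1, W5} contains no descendant of W3 and blocks every backdoor path.
Every element of {W1, W5} is needed (dropping W1 leaves P3 open; dropping W5 leaves P5 open), so no proper subset is valid.
Among all size-2 subsets of the eligible variables, only {W1, W5} blocks every backdoor path, so it is the unique smallest valid adjustment set.

{W1, W5}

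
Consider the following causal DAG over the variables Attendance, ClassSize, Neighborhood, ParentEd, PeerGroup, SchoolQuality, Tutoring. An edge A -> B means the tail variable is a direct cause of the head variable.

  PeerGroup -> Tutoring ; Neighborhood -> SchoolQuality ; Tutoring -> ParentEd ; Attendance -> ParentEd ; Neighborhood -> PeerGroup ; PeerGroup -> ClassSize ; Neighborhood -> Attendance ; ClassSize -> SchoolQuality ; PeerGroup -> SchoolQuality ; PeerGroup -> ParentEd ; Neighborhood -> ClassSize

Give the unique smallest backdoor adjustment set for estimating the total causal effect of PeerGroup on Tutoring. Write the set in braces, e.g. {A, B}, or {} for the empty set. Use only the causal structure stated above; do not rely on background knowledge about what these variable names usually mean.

Variables eligible for adjustment (non-descendants of PeerGroup, excluding PeerGroup and Tutoring): {Attendance, Neighborhood}.
Backdoor paths from PeerGroup to Tutoring:
  P1: PeerGroup <- Neighborhood -> Attendance -> ParentEd <- Tutoring
Each backdoor path contains an unconditioned collider, so every path is already blocked with the empty conditioning set:
  P1: blocked at collider ParentEd (neither it nor any descendant is in the conditioning set).
The empty set is therefore the unique smallest valid set.

{}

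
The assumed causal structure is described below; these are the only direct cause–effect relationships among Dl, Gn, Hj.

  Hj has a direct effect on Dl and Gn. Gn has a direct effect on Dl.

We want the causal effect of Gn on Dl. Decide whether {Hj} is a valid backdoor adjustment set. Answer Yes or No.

Backdoor paths from Gn to Dl (paths whose first edge points into Gn):
  P1: Gn <- Hj -> Dl
Condition 1 (no descendant of Gn in the set): holds — descendants of Gn are {Dl}; none are in {Hj}.
Condition 2 (every backdoor path blocked by {Hj}):
  P1: blocked at fork node Hj ∈ conditioning set.
{Hj} satisfies the backdoor criterion.

Yes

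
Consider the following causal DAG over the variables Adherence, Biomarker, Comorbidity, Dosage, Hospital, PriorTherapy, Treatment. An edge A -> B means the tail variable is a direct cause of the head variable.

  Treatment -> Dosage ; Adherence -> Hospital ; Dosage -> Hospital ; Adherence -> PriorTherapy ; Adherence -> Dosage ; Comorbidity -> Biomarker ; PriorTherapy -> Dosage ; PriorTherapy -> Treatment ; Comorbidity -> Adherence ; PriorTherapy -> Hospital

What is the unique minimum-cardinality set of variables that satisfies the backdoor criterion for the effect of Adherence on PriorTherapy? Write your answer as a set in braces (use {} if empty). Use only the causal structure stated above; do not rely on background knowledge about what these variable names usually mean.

{}

Variables eligible for adjustment (non-descendants of Adherence, excluding Adherence and PriorTherapy): {Biomarker, Comorbidity}.
Backdoor paths from Adherence to PriorTherapy:
  (none)
With no backdoor paths the empty set already satisfies the criterion, and it is trivially minimal.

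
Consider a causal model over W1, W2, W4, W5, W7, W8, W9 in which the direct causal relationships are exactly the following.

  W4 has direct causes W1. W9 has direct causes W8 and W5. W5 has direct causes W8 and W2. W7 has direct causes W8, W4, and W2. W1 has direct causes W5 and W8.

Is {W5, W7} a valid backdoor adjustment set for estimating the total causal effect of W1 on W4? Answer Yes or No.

No

Backdoor paths from W1 to W4 (paths whose first edge points into W1):
  P1: W1 <- W8 -> W5 <- W2 -> W7 <- W4
  P2: W1 <- W8 -> W7 <- W4
  P3: W1 <- W8 -> W9 <- W5 <- W2 -> W7 <- W4
  P4: W1 <- W5 <- W8 -> W7 <- W4
  P5: W1 <- W5 <- W2 -> W7 <- W4
  P6: W1 <- W5 -> W9 <- W8 -> W7 <- W4
Condition 1 (no descendant of W1 in the set): FAILS — W7 is a descendant of W1.
Condition 2 (every backdoor path blocked by {W5, W7}):
  P1: open — collider(s) W5, W7 are conditioned on (or have a conditioned descendant) and no non-collider on the path is in the set.
  P2: open — collider(s) W7 are conditioned on (or have a conditioned descendant) and no non-collider on the path is in the set.
  P3: blocked at collider W9 (neither it nor any descendant is in the conditioning set).
  P4: blocked at chain node W5 ∈ conditioning set.
  P5: blocked at chain node W5 ∈ conditioning set.
  P6: blocked at fork node W5 ∈ conditioning set.
{W5, W7} does not satisfy the backdoor criterion.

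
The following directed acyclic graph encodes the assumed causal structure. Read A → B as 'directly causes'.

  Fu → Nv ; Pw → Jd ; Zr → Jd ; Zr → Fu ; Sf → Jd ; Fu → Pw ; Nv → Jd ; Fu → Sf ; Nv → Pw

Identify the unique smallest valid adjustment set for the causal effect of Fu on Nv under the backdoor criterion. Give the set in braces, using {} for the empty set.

{}

Variables eligible for adjustment (non-descendants of Fu, excluding Fu and Nv): {Zr}.
Backdoor paths from Fu to Nv:
  P1: Fu <- Zr -> Jd <- Nv
  P2: Fu <- Zr -> Jd <- Pw <- Nv
Each backdoor path contains an unconditioned collider, so every path is already blocked with the empty conditioning set:
  P1: blocked at collider Jd (neither it nor any descendant is in the conditioning set).
  P2: blocked at collider Jd (neither it nor any descendant is in the conditioning set).
The empty set is therefore the unique smallest valid set.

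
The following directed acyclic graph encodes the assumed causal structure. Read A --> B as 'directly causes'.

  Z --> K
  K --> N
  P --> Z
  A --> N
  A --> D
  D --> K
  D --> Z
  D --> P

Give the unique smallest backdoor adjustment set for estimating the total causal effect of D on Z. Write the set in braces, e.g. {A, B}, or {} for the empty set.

Variables eligible for adjustment (non-descendants of D, excluding D and Z): {A}.
Backdoor paths from D to Z:
  P1: D <- A -> N <- K <- Z
Each backdoor path contains an unconditioned collider, so every path is already blocked with the empty conditioning set:
  P1: blocked at collider N (neither it nor any descendant is in the conditioning set).
The empty set is therefore the unique smallest valid set.

{}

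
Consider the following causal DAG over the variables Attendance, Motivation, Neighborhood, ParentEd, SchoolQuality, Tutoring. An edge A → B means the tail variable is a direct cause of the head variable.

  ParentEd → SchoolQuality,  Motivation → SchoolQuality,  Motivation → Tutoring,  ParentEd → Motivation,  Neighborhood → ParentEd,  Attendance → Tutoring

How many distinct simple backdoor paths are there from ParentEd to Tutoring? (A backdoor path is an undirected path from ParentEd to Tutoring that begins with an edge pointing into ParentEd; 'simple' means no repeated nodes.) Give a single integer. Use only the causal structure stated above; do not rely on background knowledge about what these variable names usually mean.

0

A backdoor path from ParentEd to Tutoring is any simple undirected path whose first edge points into ParentEd (i.e. leaves ParentEd via a parent).
Parents of ParentEd: {Neighborhood}.
No simple path from any parent of ParentEd reaches Tutoring without revisiting ParentEd, so there are no backdoor paths.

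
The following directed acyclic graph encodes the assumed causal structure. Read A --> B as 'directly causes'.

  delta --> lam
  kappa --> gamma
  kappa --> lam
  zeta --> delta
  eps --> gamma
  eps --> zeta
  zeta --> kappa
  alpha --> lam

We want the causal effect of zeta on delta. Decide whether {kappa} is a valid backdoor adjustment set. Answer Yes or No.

No

Backdoor paths from zeta to delta (paths whose first edge points into zeta):
  P1: zeta <- eps -> gamma <- kappa -> lam <- delta
Condition 1 (no descendant of zeta in the set): FAILS — kappa is a descendant of zeta.
Condition 2 (every backdoor path blocked by {kappa}):
  P1: blocked at collider gamma (neither it nor any descendant is in the conditioning set).
{kappa} does not satisfy the backdoor criterion.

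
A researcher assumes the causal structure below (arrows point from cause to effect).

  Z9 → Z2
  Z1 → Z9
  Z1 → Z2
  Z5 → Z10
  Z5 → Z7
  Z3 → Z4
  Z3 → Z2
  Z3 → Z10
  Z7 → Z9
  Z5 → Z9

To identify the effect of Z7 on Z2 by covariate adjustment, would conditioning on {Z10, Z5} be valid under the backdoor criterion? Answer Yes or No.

Backdoor paths from Z7 to Z2 (paths whose first edge points into Z7):
  P1: Z7 <- Z5 -> Z10 <- Z3 -> Z2
  P2: Z7 <- Z5 -> Z9 <- Z1 -> Z2
  P3: Z7 <- Z5 -> Z9 -> Z2
Condition 1 (no descendant of Z7 in the set): holds — descendants of Z7 are {Z2, Z9}; none are in {Z10, Z5}.
Condition 2 (every backdoor path blocked by {Z10, Z5}):
  P1: blocked at fork node Z5 ∈ conditioning set.
  P2: blocked at fork node Z5 ∈ conditioning set.
  P3: blocked at fork node Z5 ∈ conditioning set.
{Z10, Z5} satisfies the backdoor criterion.

Yes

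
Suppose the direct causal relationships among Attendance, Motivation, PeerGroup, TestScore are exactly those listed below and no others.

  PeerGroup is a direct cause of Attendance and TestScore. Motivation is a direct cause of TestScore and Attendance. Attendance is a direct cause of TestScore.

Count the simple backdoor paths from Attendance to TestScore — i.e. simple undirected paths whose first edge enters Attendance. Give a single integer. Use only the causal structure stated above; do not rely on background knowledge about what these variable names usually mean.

2

A backdoor path from Attendance to TestScore is any simple undirected path whose first edge points into Attendance (i.e. leaves Attendance via a parent).
Parents of Attendance: {Motivation, PeerGroup}.
Enumerating:
  P1: Attendance <- Motivation -> TestScore
  P2: Attendance <- PeerGroup -> TestScore
That exhausts the simple backdoor paths. Count: 2.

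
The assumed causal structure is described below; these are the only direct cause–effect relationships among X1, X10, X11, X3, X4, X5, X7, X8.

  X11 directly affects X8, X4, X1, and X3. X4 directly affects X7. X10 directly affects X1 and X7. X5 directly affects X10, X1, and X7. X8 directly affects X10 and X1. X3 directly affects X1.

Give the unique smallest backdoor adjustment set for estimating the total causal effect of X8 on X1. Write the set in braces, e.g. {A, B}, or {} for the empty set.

{X11}

Variables eligible for adjustment (non-descendants of X8, excluding X8 and X1): {X11, X3, X4, X5}.
Backdoor paths from X8 to X1:
  P1: X8 <- X11 -> X4 -> X7 <- X5 -> X10 -> X1
  P2: X8 <- X11 -> X4 -> X7 <- X5 -> X1
  P3: X8 <- X11 -> X4 -> X7 <- X10 <- X5 -> X1
  P4: X8 <- X11 -> X4 -> X7 <- X10 -> X1
  P5: X8 <- X11 -> X3 -> X1
  P6: X8 <- X11 -> X1
The empty set is not sufficient: P5 (X8 <- X11 -> X3 -> X1) has no collider blocking it and no conditioned non-collider, so it is open.
Try {X11}:
  P1: blocked at fork node X11 ∈ conditioning set.
  P2: blocked at fork node X11 ∈ conditioning set.
  P3: blocked at fork node X11 ∈ conditioning set.
  P4: blocked at fork node X11 ∈ conditioning set.
  P5: blocked at fork node X11 ∈ conditioning set.
  P6: blocked at fork node X11 ∈ conditioning set.
{X11} contains no descendant of X8 and blocks every backdoor path.
No other singleton works — e.g. {X5} leaves P5 open — so {X11} is the unique smallest valid adjustment set.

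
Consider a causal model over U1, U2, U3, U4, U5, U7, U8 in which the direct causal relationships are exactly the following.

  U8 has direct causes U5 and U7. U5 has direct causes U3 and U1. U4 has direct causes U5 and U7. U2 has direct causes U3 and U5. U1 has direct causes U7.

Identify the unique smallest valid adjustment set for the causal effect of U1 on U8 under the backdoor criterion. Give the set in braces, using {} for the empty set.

Variables eligible for adjustment (non-descendants of U1, excluding U1 and U8): {U3, U7}.
Backdoor paths from U1 to U8:
  P1: U1 <- U7 -> U4 <- U5 -> U8
  P2: U1 <- U7 -> U8
The empty set is not sufficient: P2 (U1 <- U7 -> U8) has no collider blocking it and no conditioned non-collider, so it is open.
Try {U7}:
  P1: blocked at fork node U7 ∈ conditioning set.
  P2: blocked at fork node U7 ∈ conditioning set.
{U7} contains no descendant of U1 and blocks every backdoor path.
No other singleton works — e.g. {U3} leaves P2 open — so {U7} is the unique smallest valid adjustment set.

{U7}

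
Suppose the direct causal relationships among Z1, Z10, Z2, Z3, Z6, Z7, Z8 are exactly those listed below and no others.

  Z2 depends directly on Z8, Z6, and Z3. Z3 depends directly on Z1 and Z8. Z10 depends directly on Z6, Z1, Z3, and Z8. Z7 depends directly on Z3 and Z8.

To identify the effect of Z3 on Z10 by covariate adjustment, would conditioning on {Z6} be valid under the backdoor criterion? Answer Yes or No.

Backdoor paths from Z3 to Z10 (paths whose first edge points into Z3):
  P1: Z3 <- Z8 -> Z10
  P2: Z3 <- Z8 -> Z2 <- Z6 -> Z10
  P3: Z3 <- Z1 -> Z10
Condition 1 (no descendant of Z3 in the set): holds — descendants of Z3 are {Z10, Z2, Z7}; none are in {Z6}.
Condition 2 (every backdoor path blocked by {Z6}):
  P1: open — no interior node is in the conditioning set.
  P2: blocked at collider Z2 (neither it nor any descendant is in the conditioning set).
  P3: open — no interior node is in the conditioning set.
{Z6} does not satisfy the backdoor criterion.

No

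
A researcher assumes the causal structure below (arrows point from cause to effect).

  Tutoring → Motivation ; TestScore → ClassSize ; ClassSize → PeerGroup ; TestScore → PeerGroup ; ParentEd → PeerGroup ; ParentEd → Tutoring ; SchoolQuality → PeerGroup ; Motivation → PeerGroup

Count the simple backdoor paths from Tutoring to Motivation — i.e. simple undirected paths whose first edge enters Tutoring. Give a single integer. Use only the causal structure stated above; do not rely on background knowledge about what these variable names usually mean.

A backdoor path from Tutoring to Motivation is any simple undirected path whose first edge points into Tutoring (i.e. leaves Tutoring via a parent).
Parents of Tutoring: {ParentEd}.
Enumerating:
  P1: Tutoring <- ParentEd -> PeerGroup <- Motivation
That exhausts the simple backdoor paths. Count: 1.

1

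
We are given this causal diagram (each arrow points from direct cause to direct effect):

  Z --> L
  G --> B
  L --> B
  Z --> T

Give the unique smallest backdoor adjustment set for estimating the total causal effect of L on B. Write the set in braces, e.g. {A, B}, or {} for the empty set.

Variables eligible for adjustment (non-descendants of L, excluding L and B): {G, T, Z}.
Backdoor paths from L to B:
  (none)
With no backdoor paths the empty set already satisfies the criterion, and it is trivially minimal.

{}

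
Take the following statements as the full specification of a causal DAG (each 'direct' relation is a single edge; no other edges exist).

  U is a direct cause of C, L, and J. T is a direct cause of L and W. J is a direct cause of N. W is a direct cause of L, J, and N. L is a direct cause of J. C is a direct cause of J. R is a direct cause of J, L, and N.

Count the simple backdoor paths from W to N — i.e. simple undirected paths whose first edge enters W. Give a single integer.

A backdoor path from W to N is any simple undirected path whose first edge points into W (i.e. leaves W via a parent).
Parents of W: {T}.
Enumerating:
  P1: W <- T -> L <- U -> C -> J <- R -> N
  P2: W <- T -> L <- U -> C -> J -> N
  P3: W <- T -> L <- U -> J <- R -> N
  P4: W <- T -> L <- U -> J -> N
  P5: W <- T -> L <- R -> J -> N
  P6: W <- T -> L <- R -> N
  P7: W <- T -> L -> J <- R -> N
  P8: W <- T -> L -> J -> N
That exhausts the simple backdoor paths. Count: 8.

8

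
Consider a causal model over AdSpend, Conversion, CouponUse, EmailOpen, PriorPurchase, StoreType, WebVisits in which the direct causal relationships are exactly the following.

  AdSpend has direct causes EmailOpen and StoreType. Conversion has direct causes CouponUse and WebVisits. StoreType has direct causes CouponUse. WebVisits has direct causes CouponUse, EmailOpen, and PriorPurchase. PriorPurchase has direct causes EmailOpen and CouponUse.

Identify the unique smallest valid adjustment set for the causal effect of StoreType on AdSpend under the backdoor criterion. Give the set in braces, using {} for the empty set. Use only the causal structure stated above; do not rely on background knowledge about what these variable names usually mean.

{}

Variables eligible for adjustment (non-descendants of StoreType, excluding StoreType and AdSpend): {Conversion, CouponUse, EmailOpen, PriorPurchase, WebVisits}.
Backdoor paths from StoreType to AdSpend:
  P1: StoreType <- CouponUse -> PriorPurchase <- EmailOpen -> AdSpend
  P2: StoreType <- CouponUse -> PriorPurchase -> WebVisits <- EmailOpen -> AdSpend
  P3: StoreType <- CouponUse -> WebVisits <- EmailOpen -> AdSpend
  P4: StoreType <- CouponUse -> WebVisits <- PriorPurchase <- EmailOpen -> AdSpend
  P5: StoreType <- CouponUse -> Conversion <- WebVisits <- EmailOpen -> AdSpend
  P6: StoreType <- CouponUse -> Conversion <- WebVisits <- PriorPurchase <- EmailOpen -> AdSpend
Each backdoor path contains an unconditioned collider, so every path is already blocked with the empty conditioning set:
  P1: blocked at collider PriorPurchase (neither it nor any descendant is in the conditioning set).
  P2: blocked at collider WebVisits (neither it nor any descendant is in the conditioning set).
  P3: blocked at collider WebVisits (neither it nor any descendant is in the conditioning set).
  P4: blocked at collider WebVisits (neither it nor any descendant is in the conditioning set).
  P5: blocked at collider Conversion (neither it nor any descendant is in the conditioning set).
  P6: blocked at collider Conversion (neither it nor any descendant is in the conditioning set).
The empty set is therefore the unique smallest valid set.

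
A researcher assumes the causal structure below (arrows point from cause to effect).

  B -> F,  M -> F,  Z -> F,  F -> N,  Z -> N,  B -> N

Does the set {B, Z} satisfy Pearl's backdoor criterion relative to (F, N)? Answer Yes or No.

Yes

Backdoor paths from F to N (paths whose first edge points into F):
  P1: F <- B -> N
  P2: F <- Z -> N
Condition 1 (no descendant of F in the set): holds — descendants of F are {N}; none are in {B, Z}.
Condition 2 (every backdoor path blocked by {B, Z}):
  P1: blocked at fork node B ∈ conditioning set.
  P2: blocked at fork node Z ∈ conditioning set.
{B, Z} satisfies the backdoor criterion.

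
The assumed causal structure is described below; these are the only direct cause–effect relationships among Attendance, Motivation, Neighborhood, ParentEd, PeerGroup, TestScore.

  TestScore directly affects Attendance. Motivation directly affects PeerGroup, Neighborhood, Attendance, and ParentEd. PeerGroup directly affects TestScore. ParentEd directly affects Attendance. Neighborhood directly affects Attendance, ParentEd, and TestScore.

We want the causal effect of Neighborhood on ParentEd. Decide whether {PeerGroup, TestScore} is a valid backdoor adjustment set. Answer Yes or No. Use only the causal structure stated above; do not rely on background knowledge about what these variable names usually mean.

No

Backdoor paths from Neighborhood to ParentEd (paths whose first edge points into Neighborhood):
  P1: Neighborhood <- Motivation -> PeerGroup -> TestScore -> Attendance <- ParentEd
  P2: Neighborhood <- Motivation -> ParentEd
  P3: Neighborhood <- Motivation -> Attendance <- ParentEd
Condition 1 (no descendant of Neighborhood in the set): FAILS — TestScore is a descendant of Neighborhood.
Condition 2 (every backdoor path blocked by {PeerGroup, TestScore}):
  P1: blocked at chain node PeerGroup ∈ conditioning set.
  P2: open — no interior node is in the conditioning set.
  P3: blocked at collider Attendance (neither it nor any descendant is in the conditioning set).
{PeerGroup, TestScore} does not satisfy the backdoor criterion.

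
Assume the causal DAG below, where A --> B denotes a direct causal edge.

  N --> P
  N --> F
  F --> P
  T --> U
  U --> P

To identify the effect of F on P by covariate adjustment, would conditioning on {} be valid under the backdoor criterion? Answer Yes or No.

No

Backdoor paths from F to P (paths whose first edge points into F):
  P1: F <- N -> P
Condition 1 (no descendant of F in the set): holds — descendants of F are {P}; none are in {}.
Condition 2 (every backdoor path blocked by {}):
  P1: open — no interior node is in the conditioning set.
{} does not satisfy the backdoor criterion.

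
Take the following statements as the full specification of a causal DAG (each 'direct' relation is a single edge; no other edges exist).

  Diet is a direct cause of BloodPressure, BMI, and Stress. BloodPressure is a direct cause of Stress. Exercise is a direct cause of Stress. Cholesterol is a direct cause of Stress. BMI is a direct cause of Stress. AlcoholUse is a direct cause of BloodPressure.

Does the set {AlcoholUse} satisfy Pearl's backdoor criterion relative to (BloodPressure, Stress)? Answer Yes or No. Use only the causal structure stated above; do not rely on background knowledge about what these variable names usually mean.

Backdoor paths from BloodPressure to Stress (paths whose first edge points into BloodPressure):
  P1: BloodPressure <- Diet -> BMI -> Stress
  P2: BloodPressure <- Diet -> Stress
Condition 1 (no descendant of BloodPressure in the set): holds — descendants of BloodPressure are {Stress}; none are in {AlcoholUse}.
Condition 2 (every backdoor path blocked by {AlcoholUse}):
  P1: open — no interior node is in the conditioning set.
  P2: open — no interior node is in the conditioning set.
{AlcoholUse} does not satisfy the backdoor criterion.

No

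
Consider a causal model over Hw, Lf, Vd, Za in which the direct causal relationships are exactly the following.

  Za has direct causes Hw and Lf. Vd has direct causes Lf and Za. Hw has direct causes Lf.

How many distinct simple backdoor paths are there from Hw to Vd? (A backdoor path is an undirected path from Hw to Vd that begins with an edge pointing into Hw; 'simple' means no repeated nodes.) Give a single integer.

2

A backdoor path from Hw to Vd is any simple undirected path whose first edge points into Hw (i.e. leaves Hw via a parent).
Parents of Hw: {Lf}.
Enumerating:
  P1: Hw <- Lf -> Za -> Vd
  P2: Hw <- Lf -> Vd
That exhausts the simple backdoor paths. Count: 2.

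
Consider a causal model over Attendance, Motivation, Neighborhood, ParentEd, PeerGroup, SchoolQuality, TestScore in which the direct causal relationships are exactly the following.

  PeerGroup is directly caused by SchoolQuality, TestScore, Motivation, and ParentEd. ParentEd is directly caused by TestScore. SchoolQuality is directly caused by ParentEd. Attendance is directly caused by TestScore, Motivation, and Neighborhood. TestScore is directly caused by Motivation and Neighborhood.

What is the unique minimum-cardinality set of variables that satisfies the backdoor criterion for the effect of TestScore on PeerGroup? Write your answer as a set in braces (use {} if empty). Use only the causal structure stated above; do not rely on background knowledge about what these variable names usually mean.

Variables eligible for adjustment (non-descendants of TestScore, excluding TestScore and PeerGroup): {Motivation, Neighborhood}.
Backdoor paths from TestScore to PeerGroup:
  P1: TestScore <- Motivation -> PeerGroup
  P2: TestScore <- Neighborhood -> Attendance <- Motivation -> PeerGroup
The empty set is not sufficient: P1 (TestScore <- Motivation -> PeerGroup) has no collider blocking it and no conditioned non-collider, so it is open.
Try {Motivation}:
  P1: blocked at fork node Motivation ∈ conditioning set.
  P2: blocked at collider Attendance (neither it nor any descendant is in the conditioning set).
{Motivation} contains no descendant of TestScore and blocks every backdoor path.
No other singleton works — e.g. {Neighborhood} leaves P1 open — so {Motivation} is the unique smallest valid adjustment set.

{Motivation}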